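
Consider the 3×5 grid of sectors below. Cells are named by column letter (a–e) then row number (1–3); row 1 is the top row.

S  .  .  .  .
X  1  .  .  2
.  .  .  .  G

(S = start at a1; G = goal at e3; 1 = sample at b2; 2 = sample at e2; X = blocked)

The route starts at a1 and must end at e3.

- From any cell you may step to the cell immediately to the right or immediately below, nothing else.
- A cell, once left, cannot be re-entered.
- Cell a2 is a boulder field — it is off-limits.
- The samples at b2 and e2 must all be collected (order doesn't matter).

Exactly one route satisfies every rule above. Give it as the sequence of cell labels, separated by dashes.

a1 - b1 - b2 - c2 - d2 - e2 - e3

Moves only go right or down, so the column and row indices never decrease.
Route from a1: right 1 to b1, down 1 to b2, right 3 to e2, down 1 to e3 — 6 moves in all.
Check: all required cells visited.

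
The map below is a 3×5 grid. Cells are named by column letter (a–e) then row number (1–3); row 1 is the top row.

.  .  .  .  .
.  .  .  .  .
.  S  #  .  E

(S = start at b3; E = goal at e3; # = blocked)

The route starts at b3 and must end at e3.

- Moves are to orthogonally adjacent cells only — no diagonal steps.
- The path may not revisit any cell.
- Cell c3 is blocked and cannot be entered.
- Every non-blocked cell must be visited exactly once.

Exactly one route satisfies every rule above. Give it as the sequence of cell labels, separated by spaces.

Need to visit all 14 open cells exactly once, starting at b3 and ending at e3.
Cell a3 has only two open neighbours (a2 and b3), so the path must pass straight through it: one of those is the cell it's entered from and the other is where it exits.
Route from b3: left 1 to a3, up 2 to a1, right 1 to b1, down 1 to b2, right 1 to c2, up 1 to c1, right 2 to e1, down 1 to e2, left 1 to d2, down 1 to d3, right 1 to e3 — 13 moves in all.
Check: all 14 open cells covered.

b3 a3 a2 a1 b1 b2 c2 c1 d1 e1 e2 d2 d3 e3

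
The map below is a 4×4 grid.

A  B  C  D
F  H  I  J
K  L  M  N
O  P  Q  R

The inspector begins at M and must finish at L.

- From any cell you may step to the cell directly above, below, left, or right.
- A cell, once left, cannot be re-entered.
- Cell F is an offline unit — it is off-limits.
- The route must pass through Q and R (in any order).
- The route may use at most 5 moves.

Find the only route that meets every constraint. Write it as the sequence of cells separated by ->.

The 5-move cap with required stops at Q, R leaves no slack for detours.
Route from M: right to N, down to R, 2× left (reaching P), up to L — 5 moves in all.
Check: all required cells visited; 5 ≤ 5 moves.

M -> N -> R -> Q -> P -> L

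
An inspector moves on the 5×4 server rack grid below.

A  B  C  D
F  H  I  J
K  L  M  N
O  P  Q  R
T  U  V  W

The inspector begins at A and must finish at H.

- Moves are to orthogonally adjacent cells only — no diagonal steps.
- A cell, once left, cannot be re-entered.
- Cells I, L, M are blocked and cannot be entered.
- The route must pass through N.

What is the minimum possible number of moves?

12

Any route passes through N somewhere between A and H. Summing Manhattan distances along the two legs (A → N → H) gives a lower bound of 5 + 3 = 8 moves.
That bound ignores the blocked cells. Measuring each leg by the fewest moves that actually steer around them (A→N: 5; N→H: 5) raises the lower bound to 10.
The shortest route satisfying every rule uses 12 moves: A → F → K → O → P → Q → R → N → J → D → C → B → H.
The no-revisit rule (legs can't share cells) pushes the minimum above the 10-move bound; an exhaustive check rules out every length from 10 to 11, leaving 12 as the minimum.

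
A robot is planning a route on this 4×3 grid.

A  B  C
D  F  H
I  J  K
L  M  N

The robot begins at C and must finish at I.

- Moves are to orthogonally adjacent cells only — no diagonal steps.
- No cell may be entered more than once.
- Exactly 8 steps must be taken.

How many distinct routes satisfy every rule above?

Need simple routes of exactly 8 moves from C to I (Manhattan distance 4, so 2 moves are spent on a detour and 2 undoing it).
Branch systematically from the start, pruning whenever the remaining move budget drops below the Manhattan distance to I or differs from it in parity. Grouping the completions by first move — via H: 3; via B: 6 — and summing: 3 + 6 = 9.
That gives 9 routes.

9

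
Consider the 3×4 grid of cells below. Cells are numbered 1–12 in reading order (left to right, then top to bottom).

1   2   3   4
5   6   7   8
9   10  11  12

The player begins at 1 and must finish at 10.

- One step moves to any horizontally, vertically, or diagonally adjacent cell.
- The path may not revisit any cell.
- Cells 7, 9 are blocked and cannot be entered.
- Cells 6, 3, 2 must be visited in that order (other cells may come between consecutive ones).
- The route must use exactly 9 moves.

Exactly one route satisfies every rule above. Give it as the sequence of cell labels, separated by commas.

The waypoints must appear in the order 6, 3, 2, with no cell reused.
Route from 1: 2× down-right (reaching 11), right to 12, 2× up (reaching 4), 2× left (reaching 2), down-left to 5, down-right to 10 — 9 moves in all.
Check: order respected (6 at step 1, 3 at step 6, 2 at step 7); 9 moves as required.

1, 6, 11, 12, 8, 4, 3, 2, 5, 10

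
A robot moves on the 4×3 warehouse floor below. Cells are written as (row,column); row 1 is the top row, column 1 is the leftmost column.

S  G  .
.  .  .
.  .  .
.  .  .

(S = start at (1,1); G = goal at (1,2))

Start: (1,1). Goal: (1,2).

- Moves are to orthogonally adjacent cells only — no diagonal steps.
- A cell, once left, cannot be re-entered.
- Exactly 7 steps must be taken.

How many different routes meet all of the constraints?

5

Need simple routes of exactly 7 moves from (1,1) to (1,2) (Manhattan distance 1, so 3 moves are spent on a detour and 3 undoing it).
Enumerating: (1,1) (2,1) (3,1) (4,1) (4,2) (3,2) (2,2) (1,2) | (1,1) (2,1) (3,1) (3,2) (2,2) (2,3) (1,3) (1,2) | (1,1) (2,1) (3,1) (3,2) (3,3) (2,3) (1,3) (1,2) | (1,1) (2,1) (3,1) (3,2) (3,3) (2,3) (2,2) (1,2) | (1,1) (2,1) (2,2) (3,2) (3,3) (2,3) (1,3) (1,2).
That gives 5 routes.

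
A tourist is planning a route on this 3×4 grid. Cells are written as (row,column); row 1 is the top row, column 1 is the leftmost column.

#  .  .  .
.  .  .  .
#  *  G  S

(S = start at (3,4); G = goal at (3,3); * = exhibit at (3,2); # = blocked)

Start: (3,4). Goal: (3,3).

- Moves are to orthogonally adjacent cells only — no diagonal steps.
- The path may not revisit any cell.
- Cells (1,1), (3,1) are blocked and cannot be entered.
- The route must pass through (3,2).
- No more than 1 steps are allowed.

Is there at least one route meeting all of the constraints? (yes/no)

Even ignoring the no-revisit rule, getting from (3,4) to (3,3) via (3,2) needs at least 2 + 1 = 3 moves (Manhattan distance per leg), which exceeds the 1-move limit.

no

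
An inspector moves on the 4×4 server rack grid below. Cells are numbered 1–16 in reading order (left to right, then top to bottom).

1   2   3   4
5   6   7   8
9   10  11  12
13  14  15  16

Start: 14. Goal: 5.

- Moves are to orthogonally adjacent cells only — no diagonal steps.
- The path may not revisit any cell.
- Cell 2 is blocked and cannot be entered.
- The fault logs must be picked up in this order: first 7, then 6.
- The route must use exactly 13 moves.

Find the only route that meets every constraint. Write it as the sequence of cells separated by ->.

14 -> 13 -> 9 -> 10 -> 11 -> 15 -> 16 -> 12 -> 8 -> 4 -> 3 -> 7 -> 6 -> 5

The waypoints must appear in the order 7, 6, with no cell reused.
Route from 14: left 1 to 13, up 1 to 9, right 2 to 11, down 1 to 15, right 1 to 16, up 3 to 4, left 1 to 3, down 1 to 7, left 2 to 5 — 13 moves in all.
Check: order respected (7 at step 11, 6 at step 12); 13 moves as required.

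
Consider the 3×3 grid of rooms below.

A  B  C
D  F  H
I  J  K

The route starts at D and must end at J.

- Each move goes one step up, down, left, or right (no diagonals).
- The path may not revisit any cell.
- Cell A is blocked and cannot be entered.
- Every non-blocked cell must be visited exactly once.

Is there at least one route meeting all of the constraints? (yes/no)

Colour the cells like a checkerboard: each orthogonal step flips colour, so a Hamiltonian route alternates colours. Here there are 4 cells of one colour and 4 of the other, with start on the same colour as the goal — the counts and endpoints can't be arranged into an alternating sequence of length 8, so no Hamiltonian route exists.

no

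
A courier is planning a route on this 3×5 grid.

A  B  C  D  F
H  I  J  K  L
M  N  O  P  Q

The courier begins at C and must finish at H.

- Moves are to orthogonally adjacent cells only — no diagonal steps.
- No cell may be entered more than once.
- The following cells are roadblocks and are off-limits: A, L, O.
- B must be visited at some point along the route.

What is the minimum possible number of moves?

3

Any route passes through B somewhere between C and H. Summing Manhattan distances along the two legs (C → B → H) gives a lower bound of 1 + 2 = 3 moves.
A route of 3 moves achieves this: C → B → I → H.
Since 3 matches the lower bound, it is optimal.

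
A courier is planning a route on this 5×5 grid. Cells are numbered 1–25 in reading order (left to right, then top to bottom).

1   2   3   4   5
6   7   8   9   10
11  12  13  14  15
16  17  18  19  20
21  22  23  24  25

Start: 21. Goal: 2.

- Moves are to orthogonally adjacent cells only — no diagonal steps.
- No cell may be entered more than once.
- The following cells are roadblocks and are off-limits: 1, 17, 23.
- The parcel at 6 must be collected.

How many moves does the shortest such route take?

Any route passes through 6 somewhere between 21 and 2. Summing Manhattan distances along the two legs (21 → 6 → 2) gives a lower bound of 3 + 2 = 5 moves.
A route of 5 moves achieves this: 21 → 16 → 11 → 6 → 7 → 2.
Since 5 matches the lower bound, it is optimal.

5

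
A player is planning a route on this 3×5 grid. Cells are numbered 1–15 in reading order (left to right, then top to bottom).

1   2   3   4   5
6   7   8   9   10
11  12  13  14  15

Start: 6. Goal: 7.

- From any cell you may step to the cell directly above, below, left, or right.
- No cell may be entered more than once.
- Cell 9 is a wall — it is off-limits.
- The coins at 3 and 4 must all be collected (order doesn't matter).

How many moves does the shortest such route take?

11

Any route passes through 3 and 4 in some order between 6 and 7. Summing Manhattan distances along each leg and taking the cheapest ordering (6 → 4 → 3 → 7) gives a lower bound of 4 + 1 + 2 = 7 moves.
The shortest route satisfying every rule uses 11 moves: 6 → 1 → 2 → 3 → 4 → 5 → 10 → 15 → 14 → 13 → 8 → 7.
The bound of 7 isn't tight here; checking systematically, no route of length 7 through 10 satisfies every constraint (on a 4-connected grid the length of any start-to-goal walk has the same parity as the Manhattan bound, so only lengths 7, 9, 11, … need checking), so 11 is the minimum.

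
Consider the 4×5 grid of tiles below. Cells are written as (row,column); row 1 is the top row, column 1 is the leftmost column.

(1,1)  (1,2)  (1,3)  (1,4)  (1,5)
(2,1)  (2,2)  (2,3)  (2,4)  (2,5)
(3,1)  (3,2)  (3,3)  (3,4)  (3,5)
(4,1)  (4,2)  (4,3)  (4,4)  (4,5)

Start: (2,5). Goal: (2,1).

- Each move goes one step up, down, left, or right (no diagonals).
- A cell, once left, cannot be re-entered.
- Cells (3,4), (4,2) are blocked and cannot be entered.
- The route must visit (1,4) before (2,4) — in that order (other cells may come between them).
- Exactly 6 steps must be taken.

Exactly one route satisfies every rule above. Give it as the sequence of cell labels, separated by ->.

(2,5) -> (1,5) -> (1,4) -> (2,4) -> (2,3) -> (2,2) -> (2,1)

The waypoints must appear in the order (1,4), (2,4), with no cell reused.
Route from (2,5): up to (1,5), left to (1,4), down to (2,4), 3× left (reaching (2,1)) — 6 moves in all.
Check: order respected ((1,4) at step 2, (2,4) at step 3); 6 moves as required.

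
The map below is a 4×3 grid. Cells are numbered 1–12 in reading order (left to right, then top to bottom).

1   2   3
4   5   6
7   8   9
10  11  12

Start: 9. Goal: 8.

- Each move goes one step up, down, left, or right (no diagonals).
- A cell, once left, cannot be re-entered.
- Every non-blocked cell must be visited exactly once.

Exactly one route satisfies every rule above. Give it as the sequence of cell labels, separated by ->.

Need to visit all 12 open cells exactly once, starting at 9 and ending at 8.
Cell 10 has only two open neighbours (7 and 11), so the path must pass straight through it: one of those is the cell it's entered from and the other is where it exits.
Route from 9: down to 12, 2× left (reaching 10), 3× up (reaching 1), 2× right (reaching 3), down to 6, left to 5, down to 8 — 11 moves in all.
Check: all 12 open cells covered.

9 -> 12 -> 11 -> 10 -> 7 -> 4 -> 1 -> 2 -> 3 -> 6 -> 5 -> 8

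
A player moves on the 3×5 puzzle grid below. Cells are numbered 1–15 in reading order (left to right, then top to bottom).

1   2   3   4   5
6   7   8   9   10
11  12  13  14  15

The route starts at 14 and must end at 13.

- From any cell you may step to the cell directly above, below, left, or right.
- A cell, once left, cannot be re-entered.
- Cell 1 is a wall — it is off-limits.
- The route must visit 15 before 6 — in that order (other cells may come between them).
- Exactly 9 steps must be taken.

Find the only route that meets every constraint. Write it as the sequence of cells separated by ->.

14 -> 15 -> 10 -> 9 -> 8 -> 7 -> 6 -> 11 -> 12 -> 13

The waypoints must appear in the order 15, 6, with no cell reused.
Route from 14: right to 15, up to 10, 4× left (reaching 6), down to 11, 2× right (reaching 13) — 9 moves in all.
Check: order respected (15 at step 1, 6 at step 6); 9 moves as required.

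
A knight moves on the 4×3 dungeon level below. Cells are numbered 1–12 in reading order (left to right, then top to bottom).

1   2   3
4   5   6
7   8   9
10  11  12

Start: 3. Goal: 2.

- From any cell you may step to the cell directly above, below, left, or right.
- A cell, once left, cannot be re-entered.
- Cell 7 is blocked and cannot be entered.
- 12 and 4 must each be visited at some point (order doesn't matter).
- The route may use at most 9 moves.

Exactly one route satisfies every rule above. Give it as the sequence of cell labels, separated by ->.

The 9-move cap with required stops at 12, 4 leaves no slack for detours.
Route from 3: 3× down (reaching 12), left to 11, 2× up (reaching 5), left to 4, up to 1, right to 2 — 9 moves in all.
Check: all required cells visited; 9 ≤ 9 moves.

3 -> 6 -> 9 -> 12 -> 11 -> 8 -> 5 -> 4 -> 1 -> 2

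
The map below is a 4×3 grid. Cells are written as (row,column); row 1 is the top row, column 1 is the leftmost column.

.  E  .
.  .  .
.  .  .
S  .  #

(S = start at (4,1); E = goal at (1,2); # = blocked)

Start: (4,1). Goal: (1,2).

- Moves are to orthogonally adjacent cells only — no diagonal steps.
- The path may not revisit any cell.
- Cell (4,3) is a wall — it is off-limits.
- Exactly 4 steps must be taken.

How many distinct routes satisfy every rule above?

4

Need simple routes of exactly 4 moves from (4,1) to (1,2) (Manhattan distance 4, so 0 moves are spent on a detour and 0 undoing it).
Enumerating: (4,1) (3,1) (2,1) (1,1) (1,2) | (4,1) (3,1) (2,1) (2,2) (1,2) | (4,1) (3,1) (3,2) (2,2) (1,2) | (4,1) (4,2) (3,2) (2,2) (1,2).
That gives 4 routes.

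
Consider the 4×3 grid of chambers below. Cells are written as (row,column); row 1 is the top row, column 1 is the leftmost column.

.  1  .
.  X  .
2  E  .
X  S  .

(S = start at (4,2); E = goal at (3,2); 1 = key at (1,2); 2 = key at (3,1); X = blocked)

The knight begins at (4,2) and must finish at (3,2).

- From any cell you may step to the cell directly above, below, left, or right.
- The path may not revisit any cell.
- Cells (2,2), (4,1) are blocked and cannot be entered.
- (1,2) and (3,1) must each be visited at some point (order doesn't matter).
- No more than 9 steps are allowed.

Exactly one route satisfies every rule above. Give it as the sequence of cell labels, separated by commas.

The 9-move cap with required stops at (1,2), (3,1) leaves no slack for detours.
Route from (4,2): right to (4,3), 3× up (reaching (1,3)), 2× left (reaching (1,1)), 2× down (reaching (3,1)), right to (3,2) — 9 moves in all.
Check: all required cells visited; 9 ≤ 9 moves.

(4,2), (4,3), (3,3), (2,3), (1,3), (1,2), (1,1), (2,1), (3,1), (3,2)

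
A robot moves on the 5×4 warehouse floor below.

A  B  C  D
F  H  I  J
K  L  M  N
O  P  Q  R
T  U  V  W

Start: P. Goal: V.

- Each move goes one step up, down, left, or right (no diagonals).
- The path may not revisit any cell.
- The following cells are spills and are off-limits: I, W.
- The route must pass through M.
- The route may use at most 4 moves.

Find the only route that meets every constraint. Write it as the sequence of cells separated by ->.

The budget equals the shortest possible length, so every move has to be on a shortest route through the required cells.
Route from P: up 1 to L, right 1 to M, down 2 to V — 4 moves in all.
Check: all required cells visited; 4 ≤ 4 moves.

P -> L -> M -> Q -> V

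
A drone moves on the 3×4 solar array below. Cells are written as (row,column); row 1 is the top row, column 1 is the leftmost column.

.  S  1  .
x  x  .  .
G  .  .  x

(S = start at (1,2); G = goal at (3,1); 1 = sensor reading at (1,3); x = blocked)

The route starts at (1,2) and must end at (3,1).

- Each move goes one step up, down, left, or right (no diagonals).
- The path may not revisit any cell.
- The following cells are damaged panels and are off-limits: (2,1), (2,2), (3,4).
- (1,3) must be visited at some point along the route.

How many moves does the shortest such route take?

Any route passes through (1,3) somewhere between (1,2) and (3,1). Summing Manhattan distances along the two legs ((1,2) → (1,3) → (3,1)) gives a lower bound of 1 + 4 = 5 moves.
A route of 5 moves achieves this: (1,2) → (1,3) → (2,3) → (3,3) → (3,2) → (3,1).
Since 5 matches the lower bound, it is optimal.

5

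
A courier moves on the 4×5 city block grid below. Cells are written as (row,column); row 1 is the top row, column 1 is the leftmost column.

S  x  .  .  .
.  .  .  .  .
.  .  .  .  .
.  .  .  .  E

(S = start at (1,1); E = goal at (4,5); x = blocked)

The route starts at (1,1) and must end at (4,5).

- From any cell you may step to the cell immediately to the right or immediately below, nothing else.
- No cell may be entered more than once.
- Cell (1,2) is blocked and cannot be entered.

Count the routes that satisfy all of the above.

A right/down-only route from (1,1) to (4,5) makes exactly 3 down-moves and 4 right-moves in some order.
With no other constraints that would be C(7,3) = 35 routes.
Subtract routes through each blocked cell (inclusion–exclusion for overlaps): − through (1,2): 20 → 15.
That gives 15 routes.

15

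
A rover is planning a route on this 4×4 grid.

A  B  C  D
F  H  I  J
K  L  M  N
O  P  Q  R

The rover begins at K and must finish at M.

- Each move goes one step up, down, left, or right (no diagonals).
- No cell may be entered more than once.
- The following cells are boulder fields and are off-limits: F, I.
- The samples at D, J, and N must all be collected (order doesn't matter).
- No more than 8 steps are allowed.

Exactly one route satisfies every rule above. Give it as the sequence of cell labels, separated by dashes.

The 8-move cap with required stops at D, J, N leaves no slack for detours.
Route from K: right to L, 2× up (reaching B), 2× right (reaching D), 2× down (reaching N), left to M — 8 moves in all.
Check: all required cells visited; 8 ≤ 8 moves.

K - L - H - B - C - D - J - N - M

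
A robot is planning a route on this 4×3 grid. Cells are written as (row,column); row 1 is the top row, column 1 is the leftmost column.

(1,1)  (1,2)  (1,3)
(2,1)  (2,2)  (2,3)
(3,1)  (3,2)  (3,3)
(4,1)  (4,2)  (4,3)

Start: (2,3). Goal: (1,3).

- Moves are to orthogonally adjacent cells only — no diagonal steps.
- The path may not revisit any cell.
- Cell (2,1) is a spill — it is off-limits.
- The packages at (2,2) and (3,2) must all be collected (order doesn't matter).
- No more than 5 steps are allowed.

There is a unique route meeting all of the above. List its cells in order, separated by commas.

(2,3), (3,3), (3,2), (2,2), (1,2), (1,3)

The 5-move cap with required stops at (2,2), (3,2) leaves no slack for detours.
Route from (2,3): down 1 to (3,3), left 1 to (3,2), up 2 to (1,2), right 1 to (1,3) — 5 moves in all.
Check: all required cells visited; 5 ≤ 5 moves.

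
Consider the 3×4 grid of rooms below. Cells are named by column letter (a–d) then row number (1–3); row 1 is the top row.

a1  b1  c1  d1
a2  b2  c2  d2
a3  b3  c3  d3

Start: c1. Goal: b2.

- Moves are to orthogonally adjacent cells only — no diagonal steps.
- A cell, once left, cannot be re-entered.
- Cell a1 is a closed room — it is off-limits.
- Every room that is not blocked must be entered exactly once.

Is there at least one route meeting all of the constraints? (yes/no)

Colour the cells like a checkerboard: each orthogonal step flips colour, so a Hamiltonian route alternates colours. Here there are 5 cells of one colour and 6 of the other, with start on the same colour as the goal — the counts and endpoints can't be arranged into an alternating sequence of length 11, so no Hamiltonian route exists.

no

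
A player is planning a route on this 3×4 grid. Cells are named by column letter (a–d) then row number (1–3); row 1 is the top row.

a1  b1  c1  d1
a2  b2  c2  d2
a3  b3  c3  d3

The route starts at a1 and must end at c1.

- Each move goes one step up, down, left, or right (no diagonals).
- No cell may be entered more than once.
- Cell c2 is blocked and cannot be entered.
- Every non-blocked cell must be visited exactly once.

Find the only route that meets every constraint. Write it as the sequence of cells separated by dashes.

a1 - b1 - b2 - a2 - a3 - b3 - c3 - d3 - d2 - d1 - c1

Need to visit all 11 open cells exactly once, starting at a1 and ending at c1.
Cell d3 has only two open neighbours (d2 and c3), so the path must pass straight through it: one of those is the cell it's entered from and the other is where it exits.
Route from a1: right to b1, down to b2, left to a2, down to a3, 3× right (reaching d3), 2× up (reaching d1), left to c1 — 10 moves in all.
Check: all 11 open cells covered.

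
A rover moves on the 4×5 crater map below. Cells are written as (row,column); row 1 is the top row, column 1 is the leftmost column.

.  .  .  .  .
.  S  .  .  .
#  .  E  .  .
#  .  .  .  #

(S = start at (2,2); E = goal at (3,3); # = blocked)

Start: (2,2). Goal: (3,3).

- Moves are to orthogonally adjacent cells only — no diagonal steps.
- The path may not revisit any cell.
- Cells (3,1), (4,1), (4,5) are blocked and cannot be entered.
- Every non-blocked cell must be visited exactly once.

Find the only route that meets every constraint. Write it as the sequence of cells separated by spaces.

(2,2) (2,1) (1,1) (1,2) (1,3) (2,3) (2,4) (1,4) (1,5) (2,5) (3,5) (3,4) (4,4) (4,3) (4,2) (3,2) (3,3)

Need to visit all 17 open cells exactly once, starting at (2,2) and ending at (3,3).
Cell (1,1) has only two open neighbours ((2,1) and (1,2)), so the path must pass straight through it: one of those is the cell it's entered from and the other is where it exits.
Route from (2,2): left to (2,1), up to (1,1), 2× right (reaching (1,3)), down to (2,3), right to (2,4), up to (1,4), right to (1,5), 2× down (reaching (3,5)), left to (3,4), down to (4,4), 2× left (reaching (4,2)), up to (3,2), right to (3,3) — 16 moves in all.
Check: all 17 open cells covered.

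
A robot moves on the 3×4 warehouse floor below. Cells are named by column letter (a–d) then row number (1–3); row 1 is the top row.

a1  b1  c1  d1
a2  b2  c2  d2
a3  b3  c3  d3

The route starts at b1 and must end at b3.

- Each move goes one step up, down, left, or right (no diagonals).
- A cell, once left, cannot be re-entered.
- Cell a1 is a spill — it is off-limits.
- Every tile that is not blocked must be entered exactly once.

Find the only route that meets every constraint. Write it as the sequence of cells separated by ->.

b1 -> c1 -> d1 -> d2 -> d3 -> c3 -> c2 -> b2 -> a2 -> a3 -> b3

Need to visit all 11 open cells exactly once, starting at b1 and ending at b3.
Cell d1 has only two open neighbours (d2 and c1), so the path must pass straight through it: one of those is the cell it's entered from and the other is where it exits.
Route from b1: right 2 to d1, down 2 to d3, left 1 to c3, up 1 to c2, left 2 to a2, down 1 to a3, right 1 to b3 — 10 moves in all.
Check: all 11 open cells covered.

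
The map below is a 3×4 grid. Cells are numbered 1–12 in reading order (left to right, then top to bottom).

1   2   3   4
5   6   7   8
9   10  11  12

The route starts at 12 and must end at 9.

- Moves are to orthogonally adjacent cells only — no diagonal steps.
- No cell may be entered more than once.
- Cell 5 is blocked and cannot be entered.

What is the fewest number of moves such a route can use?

The Manhattan distance from 12 to 9 is |3−3| + |4−1| = 3, so at least 3 moves are needed.
A route of 3 moves achieves this: 12 → 11 → 10 → 9.
Since 3 matches the lower bound, it is optimal.

3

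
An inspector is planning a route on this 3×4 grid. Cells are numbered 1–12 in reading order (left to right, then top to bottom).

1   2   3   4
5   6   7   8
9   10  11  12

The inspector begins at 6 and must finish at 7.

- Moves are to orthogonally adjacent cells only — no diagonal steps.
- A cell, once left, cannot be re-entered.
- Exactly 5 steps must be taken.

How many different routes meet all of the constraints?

4

Need simple routes of exactly 5 moves from 6 to 7 (Manhattan distance 1, so 2 moves are spent on a detour and 2 undoing it).
Enumerating: 6 2 3 4 8 7 | 6 10 11 12 8 7 | 6 5 1 2 3 7 | 6 5 9 10 11 7.
That gives 4 routes.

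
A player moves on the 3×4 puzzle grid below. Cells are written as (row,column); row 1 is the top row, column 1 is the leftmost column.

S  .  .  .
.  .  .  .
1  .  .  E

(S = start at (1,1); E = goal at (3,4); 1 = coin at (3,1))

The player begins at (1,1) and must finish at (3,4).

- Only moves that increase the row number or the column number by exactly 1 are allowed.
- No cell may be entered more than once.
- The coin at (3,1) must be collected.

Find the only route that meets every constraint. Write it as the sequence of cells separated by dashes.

(1,1) - (2,1) - (3,1) - (3,2) - (3,3) - (3,4)

Moves only go right or down, so the column and row indices never decrease.
Route from (1,1): down 2 to (3,1), right 3 to (3,4) — 5 moves in all.
Check: all required cells visited.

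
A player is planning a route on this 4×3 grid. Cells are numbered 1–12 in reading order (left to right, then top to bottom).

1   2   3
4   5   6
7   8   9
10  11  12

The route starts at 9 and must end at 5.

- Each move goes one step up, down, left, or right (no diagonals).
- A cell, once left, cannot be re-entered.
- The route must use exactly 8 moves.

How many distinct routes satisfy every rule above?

Need simple routes of exactly 8 moves from 9 to 5 (Manhattan distance 2, so 3 moves are spent on a detour and 3 undoing it).
Enumerating: 9 6 3 2 1 4 7 8 5 | 9 12 11 8 7 4 1 2 5 | 9 12 11 10 7 4 1 2 5 | 9 8 11 10 7 4 1 2 5 | 9 8 7 4 1 2 3 6 5.
That gives 5 routes.

5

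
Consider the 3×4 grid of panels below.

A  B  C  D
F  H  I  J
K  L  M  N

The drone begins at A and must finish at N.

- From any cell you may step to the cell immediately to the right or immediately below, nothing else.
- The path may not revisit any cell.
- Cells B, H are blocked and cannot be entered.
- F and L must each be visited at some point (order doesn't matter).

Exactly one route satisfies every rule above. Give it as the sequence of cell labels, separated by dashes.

Moves only go right or down, so the column and row indices never decrease.
Route from A: down 2 to K, right 3 to N — 5 moves in all.
Check: all required cells visited.

A - F - K - L - M - N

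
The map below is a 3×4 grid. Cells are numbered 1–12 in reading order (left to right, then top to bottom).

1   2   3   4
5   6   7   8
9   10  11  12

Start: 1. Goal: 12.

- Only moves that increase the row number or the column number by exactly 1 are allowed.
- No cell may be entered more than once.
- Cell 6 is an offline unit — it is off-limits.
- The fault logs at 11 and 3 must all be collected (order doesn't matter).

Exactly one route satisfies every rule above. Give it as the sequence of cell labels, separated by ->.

1 -> 2 -> 3 -> 7 -> 11 -> 12

Moves only go right or down, so the column and row indices never decrease.
Route from 1: right 2 to 3, down 2 to 11, right 1 to 12 — 5 moves in all.
Check: all required cells visited.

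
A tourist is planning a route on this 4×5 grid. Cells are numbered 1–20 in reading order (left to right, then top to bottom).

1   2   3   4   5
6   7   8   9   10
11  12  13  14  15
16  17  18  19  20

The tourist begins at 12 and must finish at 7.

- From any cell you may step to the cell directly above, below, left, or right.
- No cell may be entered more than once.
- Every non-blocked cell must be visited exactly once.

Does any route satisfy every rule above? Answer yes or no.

yes

One route that works: 12 → 17 → 16 → 11 → 6 → 1 → 2 → 3 → 4 → 5 → 10 → 15 → 20 → 19 → 18 → 13 → 14 → 9 → 8 → 7.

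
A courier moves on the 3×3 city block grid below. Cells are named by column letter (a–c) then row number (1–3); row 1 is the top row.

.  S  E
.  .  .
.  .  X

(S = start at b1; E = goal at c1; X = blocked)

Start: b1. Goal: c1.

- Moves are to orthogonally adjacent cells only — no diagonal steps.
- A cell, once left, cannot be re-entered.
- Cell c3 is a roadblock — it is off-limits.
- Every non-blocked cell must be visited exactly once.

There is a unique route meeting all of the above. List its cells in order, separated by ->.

Need to visit all 8 open cells exactly once, starting at b1 and ending at c1.
Cell a1 has only two open neighbours (a2 and b1), so the path must pass straight through it: one of those is the cell it's entered from and the other is where it exits.
Route from b1: left 1 to a1, down 2 to a3, right 1 to b3, up 1 to b2, right 1 to c2, up 1 to c1 — 7 moves in all.
Check: all 8 open cells covered.

b1 -> a1 -> a2 -> a3 -> b3 -> b2 -> c2 -> c1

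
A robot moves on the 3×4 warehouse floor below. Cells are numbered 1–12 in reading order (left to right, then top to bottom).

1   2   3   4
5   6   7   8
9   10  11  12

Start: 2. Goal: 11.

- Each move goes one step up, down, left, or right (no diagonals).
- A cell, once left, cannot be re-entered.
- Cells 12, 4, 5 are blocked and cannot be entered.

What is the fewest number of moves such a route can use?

3

The Manhattan distance from 2 to 11 is |1−3| + |2−3| = 3, so at least 3 moves are needed.
A route of 3 moves achieves this: 2 → 6 → 10 → 11.
Since 3 matches the lower bound, it is optimal.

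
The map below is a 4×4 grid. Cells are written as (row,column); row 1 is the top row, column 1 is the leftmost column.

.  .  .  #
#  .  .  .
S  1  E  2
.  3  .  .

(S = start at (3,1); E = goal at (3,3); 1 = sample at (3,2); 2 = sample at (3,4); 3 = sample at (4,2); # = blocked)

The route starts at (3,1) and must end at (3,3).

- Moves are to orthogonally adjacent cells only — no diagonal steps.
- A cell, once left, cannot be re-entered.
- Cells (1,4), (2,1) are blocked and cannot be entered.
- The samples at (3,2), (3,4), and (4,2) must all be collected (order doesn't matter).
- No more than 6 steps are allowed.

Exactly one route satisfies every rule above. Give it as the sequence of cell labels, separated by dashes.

The 6-move cap with required stops at (3,2), (3,4), (4,2) leaves no slack for detours.
Route from (3,1): right 1 to (3,2), down 1 to (4,2), right 2 to (4,4), up 1 to (3,4), left 1 to (3,3) — 6 moves in all.
Check: all required cells visited; 6 ≤ 6 moves.

(3,1) - (3,2) - (4,2) - (4,3) - (4,4) - (3,4) - (3,3)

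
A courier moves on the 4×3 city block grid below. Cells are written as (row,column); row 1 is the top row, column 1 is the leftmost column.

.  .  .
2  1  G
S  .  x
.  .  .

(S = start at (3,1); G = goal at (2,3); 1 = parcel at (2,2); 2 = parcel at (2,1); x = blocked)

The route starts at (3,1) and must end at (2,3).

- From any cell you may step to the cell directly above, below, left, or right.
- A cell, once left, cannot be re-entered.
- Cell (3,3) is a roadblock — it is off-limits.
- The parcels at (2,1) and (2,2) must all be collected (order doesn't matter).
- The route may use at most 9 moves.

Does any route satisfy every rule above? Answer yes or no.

yes

One route that works: (3,1) → (2,1) → (2,2) → (2,3).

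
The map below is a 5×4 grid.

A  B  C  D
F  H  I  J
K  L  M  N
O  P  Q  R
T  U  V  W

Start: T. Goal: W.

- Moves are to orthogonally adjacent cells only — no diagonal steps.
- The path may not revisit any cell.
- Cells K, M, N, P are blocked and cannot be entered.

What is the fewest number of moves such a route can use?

3

The Manhattan distance from T to W is |5−5| + |1−4| = 3, so at least 3 moves are needed.
A route of 3 moves achieves this: T → U → V → W.
Since 3 matches the lower bound, it is optimal.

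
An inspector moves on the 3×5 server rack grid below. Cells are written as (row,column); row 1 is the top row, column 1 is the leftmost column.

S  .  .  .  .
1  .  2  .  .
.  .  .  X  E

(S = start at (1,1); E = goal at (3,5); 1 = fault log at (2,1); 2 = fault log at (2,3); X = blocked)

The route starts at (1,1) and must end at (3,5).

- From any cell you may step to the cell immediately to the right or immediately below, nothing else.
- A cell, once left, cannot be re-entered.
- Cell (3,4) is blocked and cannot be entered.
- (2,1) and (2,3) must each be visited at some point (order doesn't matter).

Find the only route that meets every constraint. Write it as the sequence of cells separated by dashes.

(1,1) - (2,1) - (2,2) - (2,3) - (2,4) - (2,5) - (3,5)

Moves only go right or down, so the column and row indices never decrease.
Route from (1,1): down to (2,1), 4× right (reaching (2,5)), down to (3,5) — 6 moves in all.
Check: all required cells visited.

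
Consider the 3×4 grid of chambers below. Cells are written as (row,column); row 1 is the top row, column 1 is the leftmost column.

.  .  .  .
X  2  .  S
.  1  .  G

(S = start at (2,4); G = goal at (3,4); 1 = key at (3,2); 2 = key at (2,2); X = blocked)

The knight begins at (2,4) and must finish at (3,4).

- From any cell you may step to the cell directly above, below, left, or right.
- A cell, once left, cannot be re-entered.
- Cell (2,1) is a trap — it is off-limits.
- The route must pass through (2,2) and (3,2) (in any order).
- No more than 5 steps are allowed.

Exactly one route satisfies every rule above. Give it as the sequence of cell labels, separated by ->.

The 5-move cap with required stops at (2,2), (3,2) leaves no slack for detours.
Route from (2,4): left 2 to (2,2), down 1 to (3,2), right 2 to (3,4) — 5 moves in all.
Check: all required cells visited; 5 ≤ 5 moves.

(2,4) -> (2,3) -> (2,2) -> (3,2) -> (3,3) -> (3,4)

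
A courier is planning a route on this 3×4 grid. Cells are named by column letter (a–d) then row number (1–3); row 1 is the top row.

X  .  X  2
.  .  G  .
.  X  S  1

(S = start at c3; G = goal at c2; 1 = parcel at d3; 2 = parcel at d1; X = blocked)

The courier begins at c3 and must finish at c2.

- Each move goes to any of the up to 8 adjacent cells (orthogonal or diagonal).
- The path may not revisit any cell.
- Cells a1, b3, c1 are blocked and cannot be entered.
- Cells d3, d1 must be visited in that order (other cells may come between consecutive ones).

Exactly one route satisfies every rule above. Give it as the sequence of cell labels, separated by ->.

The waypoints must appear in the order d3, d1, with no cell reused.
Route from c3: right 1 to d3, up 2 to d1, down-left 1 to c2 — 4 moves in all.
Check: order respected (1 at step 1, 2 at step 3).

c3 -> d3 -> d2 -> d1 -> c2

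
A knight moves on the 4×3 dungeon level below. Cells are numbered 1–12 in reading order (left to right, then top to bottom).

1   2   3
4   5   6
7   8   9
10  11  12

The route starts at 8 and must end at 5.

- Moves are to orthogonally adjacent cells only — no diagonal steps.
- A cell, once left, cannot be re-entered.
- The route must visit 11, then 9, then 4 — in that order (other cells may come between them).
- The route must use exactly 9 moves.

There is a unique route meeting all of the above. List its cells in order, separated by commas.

8, 11, 12, 9, 6, 3, 2, 1, 4, 5

The waypoints must appear in the order 11, 9, 4, with no cell reused.
Route from 8: down to 11, right to 12, 3× up (reaching 3), 2× left (reaching 1), down to 4, right to 5 — 9 moves in all.
Check: order respected (11 at step 1, 9 at step 3, 4 at step 8); 9 moves as required.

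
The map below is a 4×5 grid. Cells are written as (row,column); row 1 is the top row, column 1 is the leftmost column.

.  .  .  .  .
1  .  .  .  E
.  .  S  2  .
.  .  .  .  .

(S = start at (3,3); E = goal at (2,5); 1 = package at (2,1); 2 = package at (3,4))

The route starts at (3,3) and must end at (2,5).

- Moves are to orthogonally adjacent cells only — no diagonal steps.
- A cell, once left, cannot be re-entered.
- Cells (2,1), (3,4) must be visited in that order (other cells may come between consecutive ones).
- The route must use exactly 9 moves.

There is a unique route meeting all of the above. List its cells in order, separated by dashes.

The waypoints must appear in the order (2,1), (3,4), with no cell reused.
Route from (3,3): 2× left (reaching (3,1)), up to (2,1), 3× right (reaching (2,4)), down to (3,4), right to (3,5), up to (2,5) — 9 moves in all.
Check: order respected (1 at step 3, 2 at step 7); 9 moves as required.

(3,3) - (3,2) - (3,1) - (2,1) - (2,2) - (2,3) - (2,4) - (3,4) - (3,5) - (2,5)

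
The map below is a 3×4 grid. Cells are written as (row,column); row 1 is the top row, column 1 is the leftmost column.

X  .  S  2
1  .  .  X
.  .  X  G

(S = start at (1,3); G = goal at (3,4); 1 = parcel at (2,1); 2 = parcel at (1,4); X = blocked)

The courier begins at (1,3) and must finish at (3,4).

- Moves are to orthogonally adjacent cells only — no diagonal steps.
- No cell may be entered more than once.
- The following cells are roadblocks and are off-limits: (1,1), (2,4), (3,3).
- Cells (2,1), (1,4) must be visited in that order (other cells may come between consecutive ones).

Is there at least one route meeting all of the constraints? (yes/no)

The blocked cells wall (3,4) off from (1,3) completely — no sequence of moves reaches it at all, so no route can satisfy the rules.

no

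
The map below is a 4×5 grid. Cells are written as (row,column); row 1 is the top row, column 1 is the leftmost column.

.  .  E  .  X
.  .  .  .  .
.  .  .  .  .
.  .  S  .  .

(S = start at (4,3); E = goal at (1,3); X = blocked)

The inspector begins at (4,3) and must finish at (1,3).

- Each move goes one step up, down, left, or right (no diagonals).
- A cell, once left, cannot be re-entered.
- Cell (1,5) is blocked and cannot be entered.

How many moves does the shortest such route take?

The Manhattan distance from (4,3) to (1,3) is |4−1| + |3−3| = 3, so at least 3 moves are needed.
A route of 3 moves achieves this: (4,3) → (3,3) → (2,3) → (1,3).
Since 3 matches the lower bound, it is optimal.

3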